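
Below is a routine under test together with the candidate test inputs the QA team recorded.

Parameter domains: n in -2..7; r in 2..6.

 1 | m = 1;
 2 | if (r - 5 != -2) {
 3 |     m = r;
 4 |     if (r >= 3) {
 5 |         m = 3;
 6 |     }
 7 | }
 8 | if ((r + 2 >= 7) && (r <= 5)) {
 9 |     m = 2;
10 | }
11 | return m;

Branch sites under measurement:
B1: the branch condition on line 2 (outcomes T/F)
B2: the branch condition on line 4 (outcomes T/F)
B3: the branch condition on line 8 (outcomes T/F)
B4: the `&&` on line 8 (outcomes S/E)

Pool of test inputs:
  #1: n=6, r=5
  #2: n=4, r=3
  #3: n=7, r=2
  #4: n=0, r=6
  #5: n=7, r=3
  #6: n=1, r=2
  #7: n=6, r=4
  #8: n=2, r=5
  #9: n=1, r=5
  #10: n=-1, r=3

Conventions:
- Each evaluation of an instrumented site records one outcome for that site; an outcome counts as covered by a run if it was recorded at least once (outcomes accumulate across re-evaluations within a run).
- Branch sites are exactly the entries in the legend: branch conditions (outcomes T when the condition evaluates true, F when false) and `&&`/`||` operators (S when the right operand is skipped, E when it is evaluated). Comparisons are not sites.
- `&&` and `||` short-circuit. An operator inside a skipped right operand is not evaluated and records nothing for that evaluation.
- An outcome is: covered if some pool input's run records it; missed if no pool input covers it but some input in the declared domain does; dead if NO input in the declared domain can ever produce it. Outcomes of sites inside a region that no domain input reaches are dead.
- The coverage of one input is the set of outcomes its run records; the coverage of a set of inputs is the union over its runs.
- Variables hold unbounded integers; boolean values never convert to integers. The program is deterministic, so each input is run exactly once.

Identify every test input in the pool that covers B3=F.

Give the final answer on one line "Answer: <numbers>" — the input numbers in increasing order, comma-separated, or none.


input #1 (n=6, r=5): does not record B3=F
input #2 (n=4, r=3): records B3=F
input #3 (n=7, r=2): records B3=F
input #4 (n=0, r=6): records B3=F
input #5 (n=7, r=3): records B3=F
input #6 (n=1, r=2): records B3=F
input #7 (n=6, r=4): records B3=F
input #8 (n=2, r=5): does not record B3=F
input #9 (n=1, r=5): does not record B3=F
input #10 (n=-1, r=3): records B3=F
Answer: 2, 3, 4, 5, 6, 7, 10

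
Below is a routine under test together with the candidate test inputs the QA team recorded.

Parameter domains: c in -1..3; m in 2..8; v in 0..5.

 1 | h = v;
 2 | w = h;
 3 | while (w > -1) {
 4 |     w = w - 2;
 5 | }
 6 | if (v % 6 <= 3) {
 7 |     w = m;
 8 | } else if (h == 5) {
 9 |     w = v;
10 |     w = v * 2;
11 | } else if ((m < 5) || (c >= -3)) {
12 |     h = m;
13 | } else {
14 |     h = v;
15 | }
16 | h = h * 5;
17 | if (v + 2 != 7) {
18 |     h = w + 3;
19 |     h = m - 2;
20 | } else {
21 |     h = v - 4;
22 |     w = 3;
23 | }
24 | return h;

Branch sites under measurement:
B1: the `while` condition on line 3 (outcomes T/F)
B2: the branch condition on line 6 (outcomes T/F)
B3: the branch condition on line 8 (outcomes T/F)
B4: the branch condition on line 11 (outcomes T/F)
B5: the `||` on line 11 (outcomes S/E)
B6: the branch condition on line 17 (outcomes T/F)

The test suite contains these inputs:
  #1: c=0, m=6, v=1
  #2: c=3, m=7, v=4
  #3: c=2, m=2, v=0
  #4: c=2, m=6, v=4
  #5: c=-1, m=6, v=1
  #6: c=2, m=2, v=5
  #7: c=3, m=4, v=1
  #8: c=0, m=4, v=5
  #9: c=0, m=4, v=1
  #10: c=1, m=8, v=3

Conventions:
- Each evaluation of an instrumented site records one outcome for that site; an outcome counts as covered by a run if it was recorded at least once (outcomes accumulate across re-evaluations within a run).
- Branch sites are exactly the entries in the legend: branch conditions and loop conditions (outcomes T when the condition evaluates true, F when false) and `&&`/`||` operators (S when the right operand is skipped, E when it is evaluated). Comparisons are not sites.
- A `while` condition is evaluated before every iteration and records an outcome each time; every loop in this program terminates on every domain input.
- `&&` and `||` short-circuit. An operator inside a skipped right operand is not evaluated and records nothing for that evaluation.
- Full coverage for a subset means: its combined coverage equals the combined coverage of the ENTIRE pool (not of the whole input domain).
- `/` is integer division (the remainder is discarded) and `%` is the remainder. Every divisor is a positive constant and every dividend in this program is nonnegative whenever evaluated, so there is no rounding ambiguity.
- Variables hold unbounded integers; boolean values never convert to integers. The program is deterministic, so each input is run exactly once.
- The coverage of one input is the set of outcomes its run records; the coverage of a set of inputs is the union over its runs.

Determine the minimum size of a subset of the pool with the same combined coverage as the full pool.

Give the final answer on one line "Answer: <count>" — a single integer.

run #1 (c=0, m=6, v=1) records B1=T, B1=F, B2=T, B6=T
run #2 (c=3, m=7, v=4) records B1=T, B1=F, B2=F, B3=F, B4=T, B5=E, B6=T
run #3 (c=2, m=2, v=0) records B1=T, B1=F, B2=T, B6=T
run #4 (c=2, m=6, v=4) records B1=T, B1=F, B2=F, B3=F, B4=T, B5=E, B6=T
run #5 (c=-1, m=6, v=1) records B1=T, B1=F, B2=T, B6=T
run #6 (c=2, m=2, v=5) records B1=T, B1=F, B2=F, B3=T, B6=F
run #7 (c=3, m=4, v=1) records B1=T, B1=F, B2=T, B6=T
run #8 (c=0, m=4, v=5) records B1=T, B1=F, B2=F, B3=T, B6=F
run #9 (c=0, m=4, v=1) records B1=T, B1=F, B2=T, B6=T
run #10 (c=1, m=8, v=3) records B1=T, B1=F, B2=T, B6=T
union over all inputs: B1=T, B1=F, B2=T, B2=F, B3=T, B3=F, B4=T, B5=E, B6=T, B6=F (10 outcomes)
every size-1 subset falls short of the 10 outcomes (best: 7/10)
every size-2 subset falls short of the 10 outcomes (best: 9/10)
inputs {1, 2, 6} (size 3) cover everything; no size-3 subset with a lexicographically smaller index list covers all 10

Answer: 3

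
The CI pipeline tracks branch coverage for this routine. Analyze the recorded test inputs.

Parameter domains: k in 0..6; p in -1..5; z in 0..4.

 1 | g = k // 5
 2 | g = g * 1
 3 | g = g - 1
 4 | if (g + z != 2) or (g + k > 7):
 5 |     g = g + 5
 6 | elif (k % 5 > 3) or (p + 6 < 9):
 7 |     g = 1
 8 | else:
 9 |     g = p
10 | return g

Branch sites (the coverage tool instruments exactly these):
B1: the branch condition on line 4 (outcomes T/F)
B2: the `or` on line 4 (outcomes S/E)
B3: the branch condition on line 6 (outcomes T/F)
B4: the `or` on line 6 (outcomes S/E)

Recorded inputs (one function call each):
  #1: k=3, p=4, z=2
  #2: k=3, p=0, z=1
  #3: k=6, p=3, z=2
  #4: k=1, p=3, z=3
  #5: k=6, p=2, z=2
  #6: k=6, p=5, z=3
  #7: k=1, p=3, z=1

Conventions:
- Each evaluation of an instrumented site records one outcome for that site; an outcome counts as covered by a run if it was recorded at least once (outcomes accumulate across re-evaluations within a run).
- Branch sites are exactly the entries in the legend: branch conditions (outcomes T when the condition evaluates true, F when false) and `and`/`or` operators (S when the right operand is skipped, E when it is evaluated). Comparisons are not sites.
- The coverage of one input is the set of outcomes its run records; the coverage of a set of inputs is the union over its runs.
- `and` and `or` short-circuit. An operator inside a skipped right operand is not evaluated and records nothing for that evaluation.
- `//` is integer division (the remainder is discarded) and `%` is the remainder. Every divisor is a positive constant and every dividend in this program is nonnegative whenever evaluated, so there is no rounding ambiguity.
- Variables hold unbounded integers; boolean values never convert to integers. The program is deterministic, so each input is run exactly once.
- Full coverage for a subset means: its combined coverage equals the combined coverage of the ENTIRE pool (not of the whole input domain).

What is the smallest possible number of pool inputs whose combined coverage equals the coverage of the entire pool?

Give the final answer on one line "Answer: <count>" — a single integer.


input #1 (k=3, p=4, z=2): covers B1=T, B2=S
input #2 (k=3, p=0, z=1): covers B1=T, B2=S
input #3 (k=6, p=3, z=2): covers B1=F, B2=E, B3=F, B4=E
input #4 (k=1, p=3, z=3): covers B1=F, B2=E, B3=F, B4=E
input #5 (k=6, p=2, z=2): covers B1=F, B2=E, B3=T, B4=E
input #6 (k=6, p=5, z=3): covers B1=T, B2=S
input #7 (k=1, p=3, z=1): covers B1=T, B2=S
the full pool covers 7 outcomes: B1=T, B1=F, B2=S, B2=E, B3=T, B3=F, B4=E
every size-1 subset falls short of the 7 outcomes (best: 4/7)
every size-2 subset falls short of the 7 outcomes (best: 6/7)
the canonical winner is {1, 3, 5}: size 3, full 7-outcome coverage, earliest index list among size-3 covers
Answer: 3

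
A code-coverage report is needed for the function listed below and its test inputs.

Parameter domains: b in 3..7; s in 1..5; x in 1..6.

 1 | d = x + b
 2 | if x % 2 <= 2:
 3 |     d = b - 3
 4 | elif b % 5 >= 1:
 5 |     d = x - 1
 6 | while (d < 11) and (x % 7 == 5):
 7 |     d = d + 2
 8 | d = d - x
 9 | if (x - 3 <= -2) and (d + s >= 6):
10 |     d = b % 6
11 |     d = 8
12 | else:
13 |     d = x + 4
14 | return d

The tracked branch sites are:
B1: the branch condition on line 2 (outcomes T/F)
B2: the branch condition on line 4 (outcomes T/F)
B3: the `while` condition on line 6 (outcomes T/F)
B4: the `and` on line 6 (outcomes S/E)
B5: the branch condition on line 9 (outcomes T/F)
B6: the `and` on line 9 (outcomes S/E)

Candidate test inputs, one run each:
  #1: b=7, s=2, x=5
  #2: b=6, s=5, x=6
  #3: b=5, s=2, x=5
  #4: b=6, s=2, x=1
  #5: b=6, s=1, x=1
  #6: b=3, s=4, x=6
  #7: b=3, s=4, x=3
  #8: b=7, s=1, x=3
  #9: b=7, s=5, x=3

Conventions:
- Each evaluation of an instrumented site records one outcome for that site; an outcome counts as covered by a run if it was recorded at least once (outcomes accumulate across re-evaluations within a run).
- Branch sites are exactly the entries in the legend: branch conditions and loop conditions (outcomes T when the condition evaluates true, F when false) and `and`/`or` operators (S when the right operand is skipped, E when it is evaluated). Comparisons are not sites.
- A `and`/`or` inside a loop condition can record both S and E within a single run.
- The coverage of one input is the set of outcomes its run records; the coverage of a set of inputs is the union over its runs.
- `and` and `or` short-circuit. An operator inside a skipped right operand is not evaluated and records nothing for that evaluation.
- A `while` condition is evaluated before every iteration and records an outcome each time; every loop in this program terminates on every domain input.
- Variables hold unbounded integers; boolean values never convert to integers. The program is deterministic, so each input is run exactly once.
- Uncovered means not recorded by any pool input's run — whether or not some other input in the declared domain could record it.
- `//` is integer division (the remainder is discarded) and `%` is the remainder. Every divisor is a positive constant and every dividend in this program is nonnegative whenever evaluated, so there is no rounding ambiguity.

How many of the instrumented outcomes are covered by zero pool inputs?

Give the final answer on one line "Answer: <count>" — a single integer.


input #1, b=7, s=2, x=5: events B1->T, B4->E, B3->T, B4->E, B3->T, B4->E, B3->T, B4->E, B3->T, B4->S, B3->F, B6->S, B5->F; outcomes B1=T, B3=T, B3=F, B4=S, B4=E, B5=F, B6=S
input #2, b=6, s=5, x=6: events B1->T, B4->E, B3->F, B6->S, B5->F; outcomes B1=T, B3=F, B4=E, B5=F, B6=S
input #3, b=5, s=2, x=5: events B1->T, B4->E, B3->T, B4->E, B3->T, B4->E, B3->T, B4->E, B3->T, B4->E, B3->T, B4->S, B3->F, B6->S, ...; outcomes B1=T, B3=T, B3=F, B4=S, B4=E, B5=F, B6=S
input #4, b=6, s=2, x=1: events B1->T, B4->E, B3->F, B6->E, B5->F; outcomes B1=T, B3=F, B4=E, B5=F, B6=E
input #5, b=6, s=1, x=1: events B1->T, B4->E, B3->F, B6->E, B5->F; outcomes B1=T, B3=F, B4=E, B5=F, B6=E
input #6, b=3, s=4, x=6: events B1->T, B4->E, B3->F, B6->S, B5->F; outcomes B1=T, B3=F, B4=E, B5=F, B6=S
input #7, b=3, s=4, x=3: events B1->T, B4->E, B3->F, B6->S, B5->F; outcomes B1=T, B3=F, B4=E, B5=F, B6=S
input #8, b=7, s=1, x=3: events B1->T, B4->E, B3->F, B6->S, B5->F; outcomes B1=T, B3=F, B4=E, B5=F, B6=S
input #9, b=7, s=5, x=3: events B1->T, B4->E, B3->F, B6->S, B5->F; outcomes B1=T, B3=F, B4=E, B5=F, B6=S
union over the pool: B1=T, B3=T, B3=F, B4=S, B4=E, B5=F, B6=S, B6=E
uncovered (4 of 12): B1=F, B2=T, B2=F, B5=T
Answer: 4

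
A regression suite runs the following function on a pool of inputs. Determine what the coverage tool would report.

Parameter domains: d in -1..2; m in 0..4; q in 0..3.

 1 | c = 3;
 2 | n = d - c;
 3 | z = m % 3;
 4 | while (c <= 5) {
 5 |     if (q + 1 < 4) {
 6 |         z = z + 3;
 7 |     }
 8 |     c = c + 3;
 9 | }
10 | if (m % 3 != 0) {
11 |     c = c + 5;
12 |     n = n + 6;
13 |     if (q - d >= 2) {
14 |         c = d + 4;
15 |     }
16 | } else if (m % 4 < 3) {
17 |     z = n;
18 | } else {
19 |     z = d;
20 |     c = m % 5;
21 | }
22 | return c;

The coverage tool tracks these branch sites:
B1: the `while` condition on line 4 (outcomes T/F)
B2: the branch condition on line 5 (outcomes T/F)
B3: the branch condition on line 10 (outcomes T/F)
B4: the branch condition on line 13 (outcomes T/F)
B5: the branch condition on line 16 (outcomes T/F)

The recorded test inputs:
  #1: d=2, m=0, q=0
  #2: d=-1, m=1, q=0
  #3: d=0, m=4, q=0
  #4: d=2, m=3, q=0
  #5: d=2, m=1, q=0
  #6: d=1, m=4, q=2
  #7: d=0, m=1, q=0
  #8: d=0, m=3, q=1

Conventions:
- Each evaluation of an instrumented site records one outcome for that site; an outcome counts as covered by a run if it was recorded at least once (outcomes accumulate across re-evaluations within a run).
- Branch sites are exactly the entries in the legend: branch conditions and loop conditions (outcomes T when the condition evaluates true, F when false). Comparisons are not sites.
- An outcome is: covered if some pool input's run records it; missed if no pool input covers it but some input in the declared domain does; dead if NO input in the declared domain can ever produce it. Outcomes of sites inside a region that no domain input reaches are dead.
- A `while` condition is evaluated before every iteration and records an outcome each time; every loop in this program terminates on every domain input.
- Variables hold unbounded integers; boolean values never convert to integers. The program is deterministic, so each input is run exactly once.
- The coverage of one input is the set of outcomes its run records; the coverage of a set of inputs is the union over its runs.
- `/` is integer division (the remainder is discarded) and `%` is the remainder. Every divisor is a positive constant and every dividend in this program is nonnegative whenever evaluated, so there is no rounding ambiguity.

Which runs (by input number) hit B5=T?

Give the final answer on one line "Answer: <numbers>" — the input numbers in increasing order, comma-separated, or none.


input #1 (d=2, m=0, q=0): covers B5=T
input #2 (d=-1, m=1, q=0): misses B5=T
input #3 (d=0, m=4, q=0): misses B5=T
input #4 (d=2, m=3, q=0): misses B5=T
input #5 (d=2, m=1, q=0): misses B5=T
input #6 (d=1, m=4, q=2): misses B5=T
input #7 (d=0, m=1, q=0): misses B5=T
input #8 (d=0, m=3, q=1): misses B5=T
Answer: 1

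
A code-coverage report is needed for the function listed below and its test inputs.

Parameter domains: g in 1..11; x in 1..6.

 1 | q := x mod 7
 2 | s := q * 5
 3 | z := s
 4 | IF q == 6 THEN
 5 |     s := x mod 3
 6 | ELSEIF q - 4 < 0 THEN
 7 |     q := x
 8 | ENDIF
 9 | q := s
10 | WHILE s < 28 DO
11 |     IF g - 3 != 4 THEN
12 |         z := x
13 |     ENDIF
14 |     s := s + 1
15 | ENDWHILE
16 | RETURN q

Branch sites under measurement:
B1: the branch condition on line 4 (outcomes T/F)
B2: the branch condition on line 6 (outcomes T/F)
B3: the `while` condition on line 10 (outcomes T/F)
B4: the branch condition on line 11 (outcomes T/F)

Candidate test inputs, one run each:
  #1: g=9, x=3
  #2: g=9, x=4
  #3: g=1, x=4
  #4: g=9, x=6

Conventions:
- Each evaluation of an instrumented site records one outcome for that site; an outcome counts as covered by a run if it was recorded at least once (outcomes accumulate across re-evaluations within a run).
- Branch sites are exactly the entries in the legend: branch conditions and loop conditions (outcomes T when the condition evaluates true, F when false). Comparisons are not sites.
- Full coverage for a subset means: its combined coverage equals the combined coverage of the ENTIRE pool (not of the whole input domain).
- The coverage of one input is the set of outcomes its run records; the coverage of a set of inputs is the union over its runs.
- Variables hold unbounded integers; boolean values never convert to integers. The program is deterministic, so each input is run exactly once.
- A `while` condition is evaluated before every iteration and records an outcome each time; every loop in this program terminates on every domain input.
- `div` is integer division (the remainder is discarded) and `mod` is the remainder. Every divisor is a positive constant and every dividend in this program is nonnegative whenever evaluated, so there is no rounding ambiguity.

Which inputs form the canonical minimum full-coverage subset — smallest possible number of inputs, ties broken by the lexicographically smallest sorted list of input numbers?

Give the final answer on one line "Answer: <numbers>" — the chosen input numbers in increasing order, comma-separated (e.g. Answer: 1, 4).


input #1 (g=9, x=3): events B1->F, B2->T, B3->T, B4->T, B3->T, B4->T, B3->T, B4->T, B3->T, B4->T, B3->T, B4->T, B3->T, B4->T, ...; covers B1=F, B2=T, B3=T, B3=F, B4=T
input #2 (g=9, x=4): events B1->F, B2->F, B3->T, B4->T, B3->T, B4->T, B3->T, B4->T, B3->T, B4->T, B3->T, B4->T, B3->T, B4->T, ...; covers B1=F, B2=F, B3=T, B3=F, B4=T
input #3 (g=1, x=4): events B1->F, B2->F, B3->T, B4->T, B3->T, B4->T, B3->T, B4->T, B3->T, B4->T, B3->T, B4->T, B3->T, B4->T, ...; covers B1=F, B2=F, B3=T, B3=F, B4=T
input #4 (g=9, x=6): events B1->T, B3->T, B4->T, B3->T, B4->T, B3->T, B4->T, B3->T, B4->T, B3->T, B4->T, B3->T, B4->T, B3->T, ...; covers B1=T, B3=T, B3=F, B4=T
the full pool covers 7 outcomes: B1=T, B1=F, B2=T, B2=F, B3=T, B3=F, B4=T
no size-1 subset reaches all 7 outcomes (best union: 5/7)
no size-2 subset reaches all 7 outcomes (best union: 6/7)
at size 3, {1, 2, 4} reaches all 7 outcomes; every lexicographically earlier size-3 subset fails
Answer: 1, 2, 4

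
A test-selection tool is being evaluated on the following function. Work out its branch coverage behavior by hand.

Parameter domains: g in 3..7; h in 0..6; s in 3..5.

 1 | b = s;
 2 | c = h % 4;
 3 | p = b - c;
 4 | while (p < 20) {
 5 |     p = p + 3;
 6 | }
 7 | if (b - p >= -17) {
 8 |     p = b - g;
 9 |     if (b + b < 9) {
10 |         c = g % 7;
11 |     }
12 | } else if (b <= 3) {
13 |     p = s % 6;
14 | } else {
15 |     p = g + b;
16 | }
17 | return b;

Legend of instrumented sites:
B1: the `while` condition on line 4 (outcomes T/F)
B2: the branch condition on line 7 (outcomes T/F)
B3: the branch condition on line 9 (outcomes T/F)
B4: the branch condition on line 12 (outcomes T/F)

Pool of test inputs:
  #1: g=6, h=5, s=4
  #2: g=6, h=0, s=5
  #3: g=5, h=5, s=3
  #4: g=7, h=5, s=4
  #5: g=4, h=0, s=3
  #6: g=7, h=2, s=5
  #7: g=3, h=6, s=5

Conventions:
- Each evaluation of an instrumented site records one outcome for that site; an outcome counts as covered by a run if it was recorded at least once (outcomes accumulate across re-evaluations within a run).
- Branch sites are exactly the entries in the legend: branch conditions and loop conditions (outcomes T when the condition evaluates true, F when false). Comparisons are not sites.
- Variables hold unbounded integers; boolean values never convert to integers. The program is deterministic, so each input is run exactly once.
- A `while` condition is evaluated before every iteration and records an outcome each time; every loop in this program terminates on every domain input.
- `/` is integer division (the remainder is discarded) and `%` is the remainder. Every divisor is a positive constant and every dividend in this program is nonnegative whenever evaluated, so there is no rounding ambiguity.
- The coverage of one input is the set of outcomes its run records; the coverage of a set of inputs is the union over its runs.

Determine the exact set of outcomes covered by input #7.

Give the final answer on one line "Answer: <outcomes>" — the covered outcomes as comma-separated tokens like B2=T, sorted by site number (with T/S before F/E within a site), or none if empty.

Event log for input #7 (g=3, h=6, s=5):
  B1->T, B1->T, B1->T, B1->T, B1->T, B1->T, B1->F, B2->T, B3->F
distinct outcomes covered: B1=T, B1=F, B2=T, B3=F

Answer: B1=T, B1=F, B2=T, B3=F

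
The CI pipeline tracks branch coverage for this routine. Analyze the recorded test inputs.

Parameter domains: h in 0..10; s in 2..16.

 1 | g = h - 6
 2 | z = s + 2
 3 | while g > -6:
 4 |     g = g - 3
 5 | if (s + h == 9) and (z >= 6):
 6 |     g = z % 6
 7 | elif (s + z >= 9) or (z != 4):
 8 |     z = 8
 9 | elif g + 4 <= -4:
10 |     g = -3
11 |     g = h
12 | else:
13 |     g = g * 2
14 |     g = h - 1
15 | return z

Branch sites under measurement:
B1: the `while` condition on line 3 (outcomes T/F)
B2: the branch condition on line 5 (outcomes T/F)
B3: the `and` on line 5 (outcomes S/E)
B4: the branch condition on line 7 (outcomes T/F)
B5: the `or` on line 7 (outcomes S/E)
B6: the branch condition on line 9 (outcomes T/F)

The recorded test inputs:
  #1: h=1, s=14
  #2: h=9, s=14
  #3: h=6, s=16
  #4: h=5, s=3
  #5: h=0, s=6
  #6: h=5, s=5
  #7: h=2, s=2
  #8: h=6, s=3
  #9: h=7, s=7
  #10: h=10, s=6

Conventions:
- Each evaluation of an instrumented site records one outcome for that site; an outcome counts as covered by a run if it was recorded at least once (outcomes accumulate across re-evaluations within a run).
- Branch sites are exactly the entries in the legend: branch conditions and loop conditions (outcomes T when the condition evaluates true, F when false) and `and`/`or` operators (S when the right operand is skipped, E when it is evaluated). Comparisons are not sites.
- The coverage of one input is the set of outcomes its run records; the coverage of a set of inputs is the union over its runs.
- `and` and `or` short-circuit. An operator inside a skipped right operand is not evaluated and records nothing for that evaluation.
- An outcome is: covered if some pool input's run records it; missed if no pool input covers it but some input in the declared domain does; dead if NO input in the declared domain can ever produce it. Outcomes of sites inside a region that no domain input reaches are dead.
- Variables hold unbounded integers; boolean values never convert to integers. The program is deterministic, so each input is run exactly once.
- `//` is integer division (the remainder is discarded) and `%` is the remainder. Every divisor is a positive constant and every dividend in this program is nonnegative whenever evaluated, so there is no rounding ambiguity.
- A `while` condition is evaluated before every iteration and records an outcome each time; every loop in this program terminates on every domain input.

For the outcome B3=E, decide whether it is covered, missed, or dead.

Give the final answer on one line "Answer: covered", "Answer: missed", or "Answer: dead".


B3=E is recorded by pool input(s) 8 -> covered
Answer: covered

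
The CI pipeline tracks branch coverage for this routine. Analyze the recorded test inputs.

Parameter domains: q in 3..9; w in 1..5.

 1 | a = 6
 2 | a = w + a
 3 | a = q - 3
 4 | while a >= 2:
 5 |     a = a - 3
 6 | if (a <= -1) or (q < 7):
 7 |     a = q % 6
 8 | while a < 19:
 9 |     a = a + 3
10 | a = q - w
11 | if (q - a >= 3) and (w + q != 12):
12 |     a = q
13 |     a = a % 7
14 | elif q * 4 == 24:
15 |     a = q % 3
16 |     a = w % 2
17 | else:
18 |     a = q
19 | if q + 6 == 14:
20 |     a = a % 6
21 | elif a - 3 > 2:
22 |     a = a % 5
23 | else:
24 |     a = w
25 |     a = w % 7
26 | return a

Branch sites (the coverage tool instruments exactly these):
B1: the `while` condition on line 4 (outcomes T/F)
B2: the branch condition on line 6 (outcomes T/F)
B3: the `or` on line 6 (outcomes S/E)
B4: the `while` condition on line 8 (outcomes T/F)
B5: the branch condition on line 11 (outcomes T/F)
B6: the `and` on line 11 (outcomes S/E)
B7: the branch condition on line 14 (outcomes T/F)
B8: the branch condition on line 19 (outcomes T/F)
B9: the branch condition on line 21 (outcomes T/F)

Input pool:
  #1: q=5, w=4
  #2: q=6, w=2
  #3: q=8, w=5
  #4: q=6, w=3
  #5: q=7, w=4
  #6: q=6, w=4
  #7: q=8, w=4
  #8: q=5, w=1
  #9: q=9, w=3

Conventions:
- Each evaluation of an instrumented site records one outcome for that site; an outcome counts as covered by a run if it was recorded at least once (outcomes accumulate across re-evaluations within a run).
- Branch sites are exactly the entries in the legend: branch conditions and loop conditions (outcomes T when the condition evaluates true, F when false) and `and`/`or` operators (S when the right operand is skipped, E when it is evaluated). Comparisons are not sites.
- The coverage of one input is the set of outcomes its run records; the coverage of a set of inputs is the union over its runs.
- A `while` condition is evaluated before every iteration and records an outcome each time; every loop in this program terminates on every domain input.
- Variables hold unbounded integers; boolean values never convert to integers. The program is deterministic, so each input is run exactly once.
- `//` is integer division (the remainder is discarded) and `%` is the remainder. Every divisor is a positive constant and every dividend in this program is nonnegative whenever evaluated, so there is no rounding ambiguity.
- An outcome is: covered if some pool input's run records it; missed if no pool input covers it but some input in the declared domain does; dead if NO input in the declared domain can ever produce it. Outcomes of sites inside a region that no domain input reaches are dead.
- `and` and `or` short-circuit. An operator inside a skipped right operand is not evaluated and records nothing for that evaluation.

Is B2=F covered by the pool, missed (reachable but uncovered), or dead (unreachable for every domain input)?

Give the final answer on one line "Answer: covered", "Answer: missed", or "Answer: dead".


B2=F is recorded by pool input(s) 5, 9 -> covered
Answer: covered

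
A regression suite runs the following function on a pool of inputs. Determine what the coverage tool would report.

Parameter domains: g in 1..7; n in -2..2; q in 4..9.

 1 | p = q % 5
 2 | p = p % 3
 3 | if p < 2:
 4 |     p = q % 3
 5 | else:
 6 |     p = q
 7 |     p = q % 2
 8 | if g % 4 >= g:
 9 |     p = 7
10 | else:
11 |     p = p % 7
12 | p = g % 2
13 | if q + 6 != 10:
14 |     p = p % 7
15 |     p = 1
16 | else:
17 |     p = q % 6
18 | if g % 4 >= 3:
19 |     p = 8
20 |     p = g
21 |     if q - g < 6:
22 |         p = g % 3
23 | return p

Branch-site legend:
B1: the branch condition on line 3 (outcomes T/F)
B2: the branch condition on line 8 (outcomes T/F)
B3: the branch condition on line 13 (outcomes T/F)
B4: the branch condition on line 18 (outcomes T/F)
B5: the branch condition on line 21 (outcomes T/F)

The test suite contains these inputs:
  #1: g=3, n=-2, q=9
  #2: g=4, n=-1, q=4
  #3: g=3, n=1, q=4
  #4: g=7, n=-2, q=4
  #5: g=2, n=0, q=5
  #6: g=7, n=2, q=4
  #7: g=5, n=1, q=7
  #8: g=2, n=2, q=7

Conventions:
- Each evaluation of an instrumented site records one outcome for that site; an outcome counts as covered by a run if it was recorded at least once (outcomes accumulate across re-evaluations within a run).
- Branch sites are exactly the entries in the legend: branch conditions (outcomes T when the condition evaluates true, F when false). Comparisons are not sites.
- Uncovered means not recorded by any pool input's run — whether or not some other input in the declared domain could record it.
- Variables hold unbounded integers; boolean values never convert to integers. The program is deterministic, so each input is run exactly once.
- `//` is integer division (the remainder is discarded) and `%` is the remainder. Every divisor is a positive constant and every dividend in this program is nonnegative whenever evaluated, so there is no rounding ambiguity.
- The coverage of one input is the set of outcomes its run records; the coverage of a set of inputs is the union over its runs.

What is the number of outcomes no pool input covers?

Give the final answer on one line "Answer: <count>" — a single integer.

input #1, g=3, n=-2, q=9: events B1->T, B2->T, B3->T, B4->T, B5->F; outcomes B1=T, B2=T, B3=T, B4=T, B5=F
input #2, g=4, n=-1, q=4: events B1->T, B2->F, B3->F, B4->F; outcomes B1=T, B2=F, B3=F, B4=F
input #3, g=3, n=1, q=4: events B1->T, B2->T, B3->F, B4->T, B5->T; outcomes B1=T, B2=T, B3=F, B4=T, B5=T
input #4, g=7, n=-2, q=4: events B1->T, B2->F, B3->F, B4->T, B5->T; outcomes B1=T, B2=F, B3=F, B4=T, B5=T
input #5, g=2, n=0, q=5: events B1->T, B2->T, B3->T, B4->F; outcomes B1=T, B2=T, B3=T, B4=F
input #6, g=7, n=2, q=4: events B1->T, B2->F, B3->F, B4->T, B5->T; outcomes B1=T, B2=F, B3=F, B4=T, B5=T
input #7, g=5, n=1, q=7: events B1->F, B2->F, B3->T, B4->F; outcomes B1=F, B2=F, B3=T, B4=F
input #8, g=2, n=2, q=7: events B1->F, B2->T, B3->T, B4->F; outcomes B1=F, B2=T, B3=T, B4=F
union over the pool: B1=T, B1=F, B2=T, B2=F, B3=T, B3=F, B4=T, B4=F, B5=T, B5=F
uncovered (0 of 10): none

Answer: 0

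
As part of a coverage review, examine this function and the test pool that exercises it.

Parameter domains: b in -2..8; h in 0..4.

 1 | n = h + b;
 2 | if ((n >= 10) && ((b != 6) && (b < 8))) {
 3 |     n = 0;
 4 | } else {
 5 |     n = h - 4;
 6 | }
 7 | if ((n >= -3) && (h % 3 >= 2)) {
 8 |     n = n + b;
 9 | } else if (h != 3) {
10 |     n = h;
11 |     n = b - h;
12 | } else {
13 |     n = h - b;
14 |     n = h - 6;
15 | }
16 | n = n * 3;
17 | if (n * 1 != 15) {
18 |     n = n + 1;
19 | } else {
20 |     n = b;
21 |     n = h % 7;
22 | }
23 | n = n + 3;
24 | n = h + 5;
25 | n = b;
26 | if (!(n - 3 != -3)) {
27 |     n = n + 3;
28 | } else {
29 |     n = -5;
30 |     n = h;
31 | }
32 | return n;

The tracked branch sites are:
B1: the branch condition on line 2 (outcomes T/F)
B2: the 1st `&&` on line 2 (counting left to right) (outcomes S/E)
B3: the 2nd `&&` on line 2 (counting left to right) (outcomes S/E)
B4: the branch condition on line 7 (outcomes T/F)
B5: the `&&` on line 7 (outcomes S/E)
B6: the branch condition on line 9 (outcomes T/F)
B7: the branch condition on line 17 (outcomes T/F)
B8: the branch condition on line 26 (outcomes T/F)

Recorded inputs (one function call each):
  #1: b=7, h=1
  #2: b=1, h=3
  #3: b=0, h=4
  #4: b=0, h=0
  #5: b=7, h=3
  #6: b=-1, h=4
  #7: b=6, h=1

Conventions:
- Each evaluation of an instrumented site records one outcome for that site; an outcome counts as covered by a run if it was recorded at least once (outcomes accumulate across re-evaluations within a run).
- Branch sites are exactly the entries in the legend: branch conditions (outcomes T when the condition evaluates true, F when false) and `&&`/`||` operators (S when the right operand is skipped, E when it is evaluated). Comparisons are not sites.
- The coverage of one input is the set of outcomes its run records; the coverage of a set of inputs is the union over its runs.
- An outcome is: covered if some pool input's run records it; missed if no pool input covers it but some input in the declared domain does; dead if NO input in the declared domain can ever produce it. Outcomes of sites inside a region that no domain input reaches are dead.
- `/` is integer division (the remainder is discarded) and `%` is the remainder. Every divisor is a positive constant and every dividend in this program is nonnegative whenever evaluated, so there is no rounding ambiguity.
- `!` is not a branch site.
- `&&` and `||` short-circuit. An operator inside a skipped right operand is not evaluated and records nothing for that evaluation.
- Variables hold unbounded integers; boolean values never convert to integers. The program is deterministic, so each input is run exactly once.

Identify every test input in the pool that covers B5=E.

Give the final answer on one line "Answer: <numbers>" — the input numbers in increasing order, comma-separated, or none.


input #1 (b=7, h=1): records B5=E
input #2 (b=1, h=3): records B5=E
input #3 (b=0, h=4): records B5=E
input #4 (b=0, h=0): does not record B5=E
input #5 (b=7, h=3): records B5=E
input #6 (b=-1, h=4): records B5=E
input #7 (b=6, h=1): records B5=E
Answer: 1, 2, 3, 5, 6, 7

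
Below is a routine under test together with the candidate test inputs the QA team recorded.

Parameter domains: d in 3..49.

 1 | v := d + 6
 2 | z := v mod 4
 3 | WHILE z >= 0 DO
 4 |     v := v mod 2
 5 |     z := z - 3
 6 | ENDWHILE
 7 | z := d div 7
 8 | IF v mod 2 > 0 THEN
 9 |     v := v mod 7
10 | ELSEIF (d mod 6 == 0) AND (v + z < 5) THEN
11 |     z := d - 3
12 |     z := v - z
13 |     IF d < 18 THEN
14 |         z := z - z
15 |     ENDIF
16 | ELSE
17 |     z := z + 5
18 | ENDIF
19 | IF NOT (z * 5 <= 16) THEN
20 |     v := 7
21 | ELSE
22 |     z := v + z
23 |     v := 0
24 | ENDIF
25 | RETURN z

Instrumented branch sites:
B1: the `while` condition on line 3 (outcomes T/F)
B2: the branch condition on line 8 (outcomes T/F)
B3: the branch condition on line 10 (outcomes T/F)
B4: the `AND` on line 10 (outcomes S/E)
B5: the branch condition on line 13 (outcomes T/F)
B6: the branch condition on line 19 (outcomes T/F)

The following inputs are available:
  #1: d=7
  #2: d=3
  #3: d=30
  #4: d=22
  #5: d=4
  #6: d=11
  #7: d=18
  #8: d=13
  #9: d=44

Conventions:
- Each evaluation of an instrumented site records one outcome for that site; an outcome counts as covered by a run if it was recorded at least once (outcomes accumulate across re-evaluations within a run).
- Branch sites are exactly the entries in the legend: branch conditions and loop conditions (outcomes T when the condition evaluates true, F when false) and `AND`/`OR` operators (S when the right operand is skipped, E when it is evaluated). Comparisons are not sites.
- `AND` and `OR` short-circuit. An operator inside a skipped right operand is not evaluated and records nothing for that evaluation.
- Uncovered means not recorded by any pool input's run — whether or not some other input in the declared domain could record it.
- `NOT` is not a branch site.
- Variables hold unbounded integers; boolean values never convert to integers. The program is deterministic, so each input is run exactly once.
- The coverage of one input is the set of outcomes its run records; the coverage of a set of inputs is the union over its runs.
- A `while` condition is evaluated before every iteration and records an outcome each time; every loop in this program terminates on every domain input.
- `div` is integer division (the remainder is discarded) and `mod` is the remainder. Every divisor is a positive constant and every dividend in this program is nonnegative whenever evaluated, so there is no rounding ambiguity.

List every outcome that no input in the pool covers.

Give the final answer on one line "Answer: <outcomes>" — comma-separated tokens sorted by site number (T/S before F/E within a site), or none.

run #1 (d=7) runs B1->T, B1->F, B2->T, B6->F; records B1=T, B1=F, B2=T, B6=F
run #2 (d=3) runs B1->T, B1->F, B2->T, B6->F; records B1=T, B1=F, B2=T, B6=F
run #3 (d=30) runs B1->T, B1->F, B2->F, B4->E, B3->T, B5->F, B6->F; records B1=T, B1=F, B2=F, B3=T, B4=E, B5=F, B6=F
run #4 (d=22) runs B1->T, B1->F, B2->F, B4->S, B3->F, B6->T; records B1=T, B1=F, B2=F, B3=F, B4=S, B6=T
run #5 (d=4) runs B1->T, B1->F, B2->F, B4->S, B3->F, B6->T; records B1=T, B1=F, B2=F, B3=F, B4=S, B6=T
run #6 (d=11) runs B1->T, B1->F, B2->T, B6->F; records B1=T, B1=F, B2=T, B6=F
run #7 (d=18) runs B1->T, B1->F, B2->F, B4->E, B3->T, B5->F, B6->F; records B1=T, B1=F, B2=F, B3=T, B4=E, B5=F, B6=F
run #8 (d=13) runs B1->T, B1->T, B1->F, B2->T, B6->F; records B1=T, B1=F, B2=T, B6=F
run #9 (d=44) runs B1->T, B1->F, B2->F, B4->S, B3->F, B6->T; records B1=T, B1=F, B2=F, B3=F, B4=S, B6=T
union over the pool: B1=T, B1=F, B2=T, B2=F, B3=T, B3=F, B4=S, B4=E, B5=F, B6=T, B6=F
uncovered (1 of 12): B5=T

Answer: B5=T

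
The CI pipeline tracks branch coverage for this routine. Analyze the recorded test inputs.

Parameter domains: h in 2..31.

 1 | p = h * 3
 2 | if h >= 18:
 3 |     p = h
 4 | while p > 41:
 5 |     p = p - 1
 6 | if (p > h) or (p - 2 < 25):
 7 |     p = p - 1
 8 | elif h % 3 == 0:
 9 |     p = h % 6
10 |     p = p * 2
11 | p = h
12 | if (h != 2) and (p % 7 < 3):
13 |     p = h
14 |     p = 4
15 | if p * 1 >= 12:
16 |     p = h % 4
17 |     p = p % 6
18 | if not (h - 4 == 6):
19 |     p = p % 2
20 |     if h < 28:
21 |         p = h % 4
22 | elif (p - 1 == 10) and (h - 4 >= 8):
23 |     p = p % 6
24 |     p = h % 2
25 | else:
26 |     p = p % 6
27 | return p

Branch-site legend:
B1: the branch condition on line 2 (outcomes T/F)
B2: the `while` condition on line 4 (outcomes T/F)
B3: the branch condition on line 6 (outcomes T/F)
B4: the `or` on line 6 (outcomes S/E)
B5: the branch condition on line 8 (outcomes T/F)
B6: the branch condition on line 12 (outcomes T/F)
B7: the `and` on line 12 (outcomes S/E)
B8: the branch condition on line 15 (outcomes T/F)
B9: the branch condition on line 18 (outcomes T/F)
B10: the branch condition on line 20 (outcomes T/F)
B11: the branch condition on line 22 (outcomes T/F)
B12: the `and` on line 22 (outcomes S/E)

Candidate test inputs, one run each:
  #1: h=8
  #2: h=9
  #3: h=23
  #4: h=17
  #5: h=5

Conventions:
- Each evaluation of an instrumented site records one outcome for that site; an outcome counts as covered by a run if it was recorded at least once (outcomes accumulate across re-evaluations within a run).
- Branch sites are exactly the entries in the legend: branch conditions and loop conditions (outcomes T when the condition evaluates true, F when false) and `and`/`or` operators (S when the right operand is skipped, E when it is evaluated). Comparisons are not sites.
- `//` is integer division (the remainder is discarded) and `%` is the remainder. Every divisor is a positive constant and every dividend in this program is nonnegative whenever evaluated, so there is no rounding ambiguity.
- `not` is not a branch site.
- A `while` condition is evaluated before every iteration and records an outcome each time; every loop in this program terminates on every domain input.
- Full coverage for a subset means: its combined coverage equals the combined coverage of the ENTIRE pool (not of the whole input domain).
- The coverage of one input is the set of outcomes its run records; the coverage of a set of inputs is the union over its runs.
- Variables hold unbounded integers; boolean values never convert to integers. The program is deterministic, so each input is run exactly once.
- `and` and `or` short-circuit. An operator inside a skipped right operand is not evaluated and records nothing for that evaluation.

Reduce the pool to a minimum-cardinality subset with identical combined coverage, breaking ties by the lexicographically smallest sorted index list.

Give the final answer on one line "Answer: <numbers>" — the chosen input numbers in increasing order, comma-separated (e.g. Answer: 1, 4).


input #1 (h=8): events B1->F, B2->F, B4->S, B3->T, B7->E, B6->T, B8->F, B9->T, B10->T; covers B1=F, B2=F, B3=T, B4=S, B6=T, B7=E, B8=F, B9=T, B10=T
input #2 (h=9): events B1->F, B2->F, B4->S, B3->T, B7->E, B6->T, B8->F, B9->T, B10->T; covers B1=F, B2=F, B3=T, B4=S, B6=T, B7=E, B8=F, B9=T, B10=T
input #3 (h=23): events B1->T, B2->F, B4->E, B3->T, B7->E, B6->T, B8->F, B9->T, B10->T; covers B1=T, B2=F, B3=T, B4=E, B6=T, B7=E, B8=F, B9=T, B10=T
input #4 (h=17): events B1->F, B2->T, B2->T, B2->T, B2->T, B2->T, B2->T, B2->T, B2->T, B2->T, B2->T, B2->F, B4->S, B3->T, ...; covers B1=F, B2=T, B2=F, B3=T, B4=S, B6=F, B7=E, B8=T, B9=T, B10=T
input #5 (h=5): events B1->F, B2->F, B4->S, B3->T, B7->E, B6->F, B8->F, B9->T, B10->T; covers B1=F, B2=F, B3=T, B4=S, B6=F, B7=E, B8=F, B9=T, B10=T
union over all inputs: B1=T, B1=F, B2=T, B2=F, B3=T, B4=S, B4=E, B6=T, B6=F, B7=E, B8=T, B8=F, B9=T, B10=T (14 outcomes)
no size-1 subset reaches all 14 outcomes (best union: 10/14)
inputs {3, 4} (size 2) cover everything; no size-2 subset with a lexicographically smaller index list covers all 14
Answer: 3, 4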